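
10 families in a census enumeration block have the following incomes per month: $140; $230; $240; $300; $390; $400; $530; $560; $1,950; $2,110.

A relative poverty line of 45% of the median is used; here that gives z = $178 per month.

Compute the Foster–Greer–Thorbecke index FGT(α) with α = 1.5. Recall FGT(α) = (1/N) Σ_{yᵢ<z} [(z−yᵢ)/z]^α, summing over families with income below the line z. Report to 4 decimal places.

Below z: $140 (q = 1 of N = 10).
Relative gaps: (178−140)/178 = 0.2135.
Raised to α = 1.5: 0.09864.
Sum = 0.098638; FGT(1.5) = 0.098638 / 10 = 0.0099.

0.0099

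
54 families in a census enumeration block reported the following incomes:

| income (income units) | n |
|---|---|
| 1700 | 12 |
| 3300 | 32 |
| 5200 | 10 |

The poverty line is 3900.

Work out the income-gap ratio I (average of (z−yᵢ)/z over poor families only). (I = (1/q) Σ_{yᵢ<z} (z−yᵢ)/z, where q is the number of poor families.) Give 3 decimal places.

0.266

Incomes under z: 12×1700, 32×3300 (q = 44 of N = 54).
Relative gaps: 0.5641 (×12), 0.1538 (×32); sum = 11.692308.
The income-gap ratio divides by q (the poor only): 11.692308 / 44 = 0.266.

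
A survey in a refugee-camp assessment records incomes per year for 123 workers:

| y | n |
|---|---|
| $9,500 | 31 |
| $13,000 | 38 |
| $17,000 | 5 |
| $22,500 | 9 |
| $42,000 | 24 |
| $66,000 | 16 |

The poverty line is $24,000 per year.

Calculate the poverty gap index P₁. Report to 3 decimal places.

0.310

Below the line: 31×$9,500, 38×$13,000, 5×$17,000, 9×$22,500 (q = 83 of N = 123).
Relative gaps: (24000−9500)/24000 = 0.6042 (×31); (24000−13000)/24000 = 0.4583 (×38); (24000−17000)/24000 = 0.2917 (×5); (24000−22500)/24000 = 0.0625 (×9).
Sum of shortfalls = 38.166667; P₁ averages over all N: 38.166667 / 123 = 0.310.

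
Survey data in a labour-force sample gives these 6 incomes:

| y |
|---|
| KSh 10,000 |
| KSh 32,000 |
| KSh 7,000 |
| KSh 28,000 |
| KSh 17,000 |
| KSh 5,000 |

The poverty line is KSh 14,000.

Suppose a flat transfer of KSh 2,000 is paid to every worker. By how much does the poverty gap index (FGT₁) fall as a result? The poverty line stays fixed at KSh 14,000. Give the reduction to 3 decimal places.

0.071

Before: below the line — KSh 5,000, KSh 7,000, KSh 10,000; poverty gap index (FGT₁) = 0.23810.
After the KSh 2,000 transfer: below the line — KSh 7,000, KSh 9,000, KSh 12,000; poverty gap index (FGT₁) = 0.16667.
Reduction = 0.23810 − 0.16667 = 0.071.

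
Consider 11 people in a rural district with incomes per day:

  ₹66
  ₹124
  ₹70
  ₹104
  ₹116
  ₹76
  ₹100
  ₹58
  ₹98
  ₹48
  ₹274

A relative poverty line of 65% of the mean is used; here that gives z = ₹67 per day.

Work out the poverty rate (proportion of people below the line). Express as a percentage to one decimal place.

27.3%

3 of the 11 people have income below ₹67.
H = 3/11 = 27.3%.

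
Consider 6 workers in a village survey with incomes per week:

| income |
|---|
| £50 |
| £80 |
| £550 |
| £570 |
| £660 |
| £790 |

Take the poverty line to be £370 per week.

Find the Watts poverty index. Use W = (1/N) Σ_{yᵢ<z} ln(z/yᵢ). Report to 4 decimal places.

Below z: £50, £80 (q = 2 of N = 6).
ln(z/y) terms: ln(370/50) = 2.0015; ln(370/80) = 1.5315.
W = 3.532956 / 6 = 0.5888.

0.5888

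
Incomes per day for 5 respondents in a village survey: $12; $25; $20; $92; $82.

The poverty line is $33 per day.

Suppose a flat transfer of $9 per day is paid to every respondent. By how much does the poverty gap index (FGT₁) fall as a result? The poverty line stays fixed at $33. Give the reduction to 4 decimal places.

0.1576

Before: below the line — $12, $20, $25; poverty gap index (FGT₁) = 0.254545.
After the $9 transfer: below the line — $21, $29; poverty gap index (FGT₁) = 0.096970.
Reduction = 0.254545 − 0.096970 = 0.1576.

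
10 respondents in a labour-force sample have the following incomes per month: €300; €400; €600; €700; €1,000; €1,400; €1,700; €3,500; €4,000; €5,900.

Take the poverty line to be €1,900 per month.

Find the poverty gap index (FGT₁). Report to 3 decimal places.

0.379

Below the line: €300, €400, €600, €700, €1,000, €1,400, €1,700 (q = 7 of N = 10).
Relative gaps: (1900−300)/1900 = 0.8421; (1900−400)/1900 = 0.7895; (1900−600)/1900 = 0.6842; (1900−700)/1900 = 0.6316; (1900−1000)/1900 = 0.4737; (1900−1400)/1900 = 0.2632; (1900−1700)/1900 = 0.1053.
Σ = 3.789474. Dividing by the full population N = 10 gives P₁ = 0.379.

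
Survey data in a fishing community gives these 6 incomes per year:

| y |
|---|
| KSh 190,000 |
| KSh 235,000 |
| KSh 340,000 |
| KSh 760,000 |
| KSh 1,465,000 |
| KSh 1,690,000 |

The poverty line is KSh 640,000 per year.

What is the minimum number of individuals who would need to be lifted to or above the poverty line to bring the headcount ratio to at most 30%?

2

3 of the 6 individuals are poor, so H = 3/6 = 0.500.
A headcount ratio of at most 30% allows at most ⌊0.30 × 6⌋ = 1 poor individuals.
So at least 3 − 1 = 2 must be lifted.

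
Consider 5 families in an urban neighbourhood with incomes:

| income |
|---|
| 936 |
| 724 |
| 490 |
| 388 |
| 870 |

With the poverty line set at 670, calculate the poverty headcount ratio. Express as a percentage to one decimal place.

2 of the 5 families have income below 670.
H = 2/5 = 40.0%.

40.0%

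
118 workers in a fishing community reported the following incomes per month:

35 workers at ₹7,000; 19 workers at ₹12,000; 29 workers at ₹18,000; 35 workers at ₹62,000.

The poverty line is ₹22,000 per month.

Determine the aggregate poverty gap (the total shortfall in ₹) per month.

Below the line: 35×₹7,000, 19×₹12,000, 29×₹18,000 (q = 83 of N = 118).
Individual gaps: 35×(22000−7000) = 525000; 19×(22000−12000) = 190000; 29×(22000−18000) = 116000.
Aggregate gap = ₹831,000.

₹831,000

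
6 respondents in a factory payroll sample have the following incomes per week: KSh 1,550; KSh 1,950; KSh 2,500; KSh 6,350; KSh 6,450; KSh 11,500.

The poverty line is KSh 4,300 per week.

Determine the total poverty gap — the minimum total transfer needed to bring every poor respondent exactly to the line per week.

Poor units: KSh 1,550, KSh 1,950, KSh 2,500 (q = 3 of N = 6).
Individual gaps: 4300−1550 = 2750; 4300−1950 = 2350; 4300−2500 = 1800.
Aggregate gap = KSh 6,900.

KSh 6,900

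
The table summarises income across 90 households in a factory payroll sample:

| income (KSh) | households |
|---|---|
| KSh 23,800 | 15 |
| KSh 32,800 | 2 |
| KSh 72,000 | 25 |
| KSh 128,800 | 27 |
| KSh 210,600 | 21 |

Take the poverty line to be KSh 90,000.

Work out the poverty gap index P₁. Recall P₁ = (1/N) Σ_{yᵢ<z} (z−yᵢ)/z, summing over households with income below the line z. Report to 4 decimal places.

Poor units: 15×KSh 23,800, 2×KSh 32,800, 25×KSh 72,000 (q = 42 of N = 90).
Gap ratios (z−y)/z: (90000−23800)/90000 = 0.7356 (×15); (90000−32800)/90000 = 0.6356 (×2); (90000−72000)/90000 = 0.2000 (×25).
Sum of shortfalls = 17.304444; P₁ averages over all N: 17.304444 / 90 = 0.1923.

0.1923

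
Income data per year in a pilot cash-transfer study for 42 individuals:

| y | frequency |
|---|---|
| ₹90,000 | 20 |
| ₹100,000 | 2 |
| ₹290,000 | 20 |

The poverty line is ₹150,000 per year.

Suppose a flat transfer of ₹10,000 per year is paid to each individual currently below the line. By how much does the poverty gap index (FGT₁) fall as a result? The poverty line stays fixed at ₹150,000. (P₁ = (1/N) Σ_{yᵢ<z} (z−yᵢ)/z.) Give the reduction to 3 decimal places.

Before: below the line — 20×₹90,000, 2×₹100,000; poverty gap index (FGT₁) = 0.20635.
After the ₹10,000 transfer: below the line — 20×₹100,000, 2×₹110,000; poverty gap index (FGT₁) = 0.17143.
Reduction = 0.20635 − 0.17143 = 0.035.

0.035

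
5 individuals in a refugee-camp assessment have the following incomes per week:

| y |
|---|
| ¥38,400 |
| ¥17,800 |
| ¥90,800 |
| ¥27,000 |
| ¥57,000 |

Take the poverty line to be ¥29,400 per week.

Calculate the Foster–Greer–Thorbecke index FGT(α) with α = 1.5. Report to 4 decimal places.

Below the line: ¥17,800, ¥27,000 (q = 2 of N = 5).
Relative gaps: (29400−17800)/29400 = 0.3946; (29400−27000)/29400 = 0.0816.
Raised to α = 1.5: 0.24784; 0.02332.
Sum = 0.271161; FGT(1.5) = 0.271161 / 5 = 0.0542.

0.0542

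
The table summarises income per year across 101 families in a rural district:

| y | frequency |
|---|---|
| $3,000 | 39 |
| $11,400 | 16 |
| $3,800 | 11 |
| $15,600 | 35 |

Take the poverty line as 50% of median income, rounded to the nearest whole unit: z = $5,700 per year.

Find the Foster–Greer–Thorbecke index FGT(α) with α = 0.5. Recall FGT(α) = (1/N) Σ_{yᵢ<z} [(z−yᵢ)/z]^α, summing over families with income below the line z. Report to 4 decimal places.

Incomes under z: 39×$3,000, 11×$3,800 (q = 50 of N = 101).
Shortfall ratios: (5700−3000)/5700 = 0.4737 (×39); (5700−3800)/5700 = 0.3333 (×11).
Raised to α = 0.5: 0.68825 (×39); 0.57735 (×11).
Sum = 33.192494; FGT(0.5) = 33.192494 / 101 = 0.3286.

0.3286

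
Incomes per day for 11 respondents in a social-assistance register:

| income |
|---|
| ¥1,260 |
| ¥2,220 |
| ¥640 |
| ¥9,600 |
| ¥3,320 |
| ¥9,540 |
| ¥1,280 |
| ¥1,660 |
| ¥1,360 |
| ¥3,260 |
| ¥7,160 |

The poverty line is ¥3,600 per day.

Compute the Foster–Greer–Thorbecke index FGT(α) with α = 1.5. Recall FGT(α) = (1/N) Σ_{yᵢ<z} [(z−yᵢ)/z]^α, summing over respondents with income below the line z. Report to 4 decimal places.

Incomes under z: ¥640, ¥1,260, ¥1,280, ¥1,360, ¥1,660, ¥2,220, ¥3,260, ¥3,320 (q = 8 of N = 11).
Shortfall ratios: (3600−640)/3600 = 0.8222; (3600−1260)/3600 = 0.6500; (3600−1280)/3600 = 0.6444; (3600−1360)/3600 = 0.6222; (3600−1660)/3600 = 0.5389; (3600−2220)/3600 = 0.3833; (3600−3260)/3600 = 0.0944; (3600−3320)/3600 = 0.0778.
Raised to α = 1.5: 0.74556; 0.52405; 0.51734; 0.49082; 0.39559; 0.23734; 0.02902; 0.02169.
Sum = 2.961413; FGT(1.5) = 2.961413 / 11 = 0.2692.

0.2692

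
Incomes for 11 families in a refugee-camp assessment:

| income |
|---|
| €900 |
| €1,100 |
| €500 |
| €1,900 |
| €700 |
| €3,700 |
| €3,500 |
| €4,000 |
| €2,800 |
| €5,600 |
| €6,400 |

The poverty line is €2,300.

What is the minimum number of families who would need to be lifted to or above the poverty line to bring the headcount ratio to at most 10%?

5 of the 11 families are poor, so H = 5/11 = 0.455.
A headcount ratio of at most 10% allows at most ⌊0.10 × 11⌋ = 1 poor families.
So at least 5 − 1 = 4 must be lifted.

4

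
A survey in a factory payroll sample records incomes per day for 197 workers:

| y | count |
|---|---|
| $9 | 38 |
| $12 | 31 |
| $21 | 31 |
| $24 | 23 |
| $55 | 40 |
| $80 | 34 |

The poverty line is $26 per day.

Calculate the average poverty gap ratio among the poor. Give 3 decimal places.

Below the line: 38×$9, 31×$12, 31×$21, 23×$24 (q = 123 of N = 197).
Relative gaps: 0.6538 (×38), 0.5385 (×31), 0.1923 (×31), 0.0769 (×23); sum = 49.269231.
The income-gap ratio divides by q (the poor only): 49.269231 / 123 = 0.401.

0.401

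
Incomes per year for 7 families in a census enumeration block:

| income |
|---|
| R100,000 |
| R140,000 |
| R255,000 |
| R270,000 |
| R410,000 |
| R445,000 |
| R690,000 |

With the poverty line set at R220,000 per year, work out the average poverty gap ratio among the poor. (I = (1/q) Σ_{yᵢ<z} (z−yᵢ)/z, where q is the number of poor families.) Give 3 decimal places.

0.455

Incomes under z: R100,000, R140,000 (q = 2 of N = 7).
Shortfall ratios (z−y)/z: 0.5455, 0.3636; sum = 0.909091.
I averages over the q = 2 poor units only: 0.909091 / 2 = 0.455.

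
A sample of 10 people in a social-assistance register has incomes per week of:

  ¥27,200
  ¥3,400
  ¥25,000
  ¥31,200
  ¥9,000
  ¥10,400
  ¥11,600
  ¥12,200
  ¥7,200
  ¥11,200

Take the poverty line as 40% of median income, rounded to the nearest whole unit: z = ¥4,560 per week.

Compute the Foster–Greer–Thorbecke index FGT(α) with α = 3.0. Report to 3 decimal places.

Below z: ¥3,400 (q = 1 of N = 10).
Normalized shortfalls: (4560−3400)/4560 = 0.2544.
Raised to α = 3.0: 0.01646.
Sum = 0.016462; FGT(3.0) = 0.016462 / 10 = 0.002.

0.002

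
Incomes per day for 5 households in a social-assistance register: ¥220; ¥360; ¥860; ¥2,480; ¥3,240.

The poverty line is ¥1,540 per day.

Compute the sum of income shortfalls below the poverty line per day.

¥3,180

Poor units: ¥220, ¥360, ¥860 (q = 3 of N = 5).
Individual gaps: 1540−220 = 1320; 1540−360 = 1180; 1540−860 = 680.
Aggregate gap = ¥3,180.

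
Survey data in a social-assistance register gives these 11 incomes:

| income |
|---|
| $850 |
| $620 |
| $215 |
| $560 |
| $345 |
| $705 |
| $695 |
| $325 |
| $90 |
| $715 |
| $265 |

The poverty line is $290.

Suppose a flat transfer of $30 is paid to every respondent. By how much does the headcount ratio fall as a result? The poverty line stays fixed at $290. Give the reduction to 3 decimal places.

0.091

Before: below the line — $90, $215, $265; headcount ratio = 0.27273.
After the $30 transfer: below the line — $120, $245; headcount ratio = 0.18182.
Reduction = 0.27273 − 0.18182 = 0.091.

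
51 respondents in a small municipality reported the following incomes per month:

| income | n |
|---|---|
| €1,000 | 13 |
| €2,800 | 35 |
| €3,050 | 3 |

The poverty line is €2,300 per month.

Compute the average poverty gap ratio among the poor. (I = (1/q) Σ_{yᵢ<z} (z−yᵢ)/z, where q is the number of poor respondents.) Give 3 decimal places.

Below z: 13×€1,000 (q = 13 of N = 51).
Shortfall ratios (z−y)/z: 0.5652 (×13); sum = 7.347826.
The income-gap ratio divides by q (the poor only): 7.347826 / 13 = 0.565.

0.565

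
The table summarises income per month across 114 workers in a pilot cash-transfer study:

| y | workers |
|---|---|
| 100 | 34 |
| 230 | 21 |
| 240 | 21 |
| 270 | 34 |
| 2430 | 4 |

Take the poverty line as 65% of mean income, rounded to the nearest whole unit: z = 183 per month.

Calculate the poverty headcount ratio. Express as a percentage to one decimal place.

34 of the 114 workers have income below 183.
H = 34/114 = 29.8%.

29.8%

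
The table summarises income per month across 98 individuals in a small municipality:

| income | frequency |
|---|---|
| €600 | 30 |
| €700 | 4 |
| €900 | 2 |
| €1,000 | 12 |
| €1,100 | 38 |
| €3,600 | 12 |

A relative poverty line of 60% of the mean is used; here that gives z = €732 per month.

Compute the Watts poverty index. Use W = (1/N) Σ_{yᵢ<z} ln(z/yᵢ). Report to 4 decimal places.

Incomes under z: 30×€600, 4×€700 (q = 34 of N = 98).
Log gaps: ln(732/600) = 0.1989 (×30); ln(732/700) = 0.0447 (×4).
W = 6.144326 / 98 = 0.0627.

0.0627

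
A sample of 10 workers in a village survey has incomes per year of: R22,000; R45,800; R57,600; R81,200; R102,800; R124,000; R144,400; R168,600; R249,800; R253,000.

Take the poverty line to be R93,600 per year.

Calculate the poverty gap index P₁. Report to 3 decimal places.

0.179

Below z: R22,000, R45,800, R57,600, R81,200 (q = 4 of N = 10).
Gap ratios (z−y)/z: (93600−22000)/93600 = 0.7650; (93600−45800)/93600 = 0.5107; (93600−57600)/93600 = 0.3846; (93600−81200)/93600 = 0.1325.
Sum of shortfalls = 1.792735; P₁ averages over all N: 1.792735 / 10 = 0.179.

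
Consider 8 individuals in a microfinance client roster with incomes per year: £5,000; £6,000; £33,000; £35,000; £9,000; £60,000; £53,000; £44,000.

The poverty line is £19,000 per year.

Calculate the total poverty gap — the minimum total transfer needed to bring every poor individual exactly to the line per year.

£37,000

Below the line: £5,000, £6,000, £9,000 (q = 3 of N = 8).
Individual gaps: 19000−5000 = 14000; 19000−6000 = 13000; 19000−9000 = 10000.
Aggregate gap = £37,000.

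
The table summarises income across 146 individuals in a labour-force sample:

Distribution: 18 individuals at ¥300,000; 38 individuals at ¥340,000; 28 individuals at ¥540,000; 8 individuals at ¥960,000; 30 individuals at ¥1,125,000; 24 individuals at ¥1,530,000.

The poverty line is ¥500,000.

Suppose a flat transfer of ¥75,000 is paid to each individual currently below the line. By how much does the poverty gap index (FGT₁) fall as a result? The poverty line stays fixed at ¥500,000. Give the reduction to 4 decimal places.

Before: below the line — 18×¥300,000, 38×¥340,000; poverty gap index (FGT₁) = 0.132603.
After the ¥75,000 transfer: below the line — 18×¥375,000, 38×¥415,000; poverty gap index (FGT₁) = 0.075068.
Reduction = 0.132603 − 0.075068 = 0.0575.

0.0575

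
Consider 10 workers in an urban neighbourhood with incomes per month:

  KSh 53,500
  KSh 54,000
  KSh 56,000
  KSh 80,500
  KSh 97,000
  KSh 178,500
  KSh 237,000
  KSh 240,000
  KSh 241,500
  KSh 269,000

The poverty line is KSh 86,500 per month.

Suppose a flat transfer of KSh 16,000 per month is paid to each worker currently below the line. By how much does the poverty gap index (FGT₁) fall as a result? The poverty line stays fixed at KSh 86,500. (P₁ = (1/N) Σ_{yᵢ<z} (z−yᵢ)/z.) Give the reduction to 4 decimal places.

0.0624

Before: below the line — KSh 53,500, KSh 54,000, KSh 56,000, KSh 80,500; poverty gap index (FGT₁) = 0.117919.
After the KSh 16,000 transfer: below the line — KSh 69,500, KSh 70,000, KSh 72,000; poverty gap index (FGT₁) = 0.055491.
Reduction = 0.117919 − 0.055491 = 0.0624.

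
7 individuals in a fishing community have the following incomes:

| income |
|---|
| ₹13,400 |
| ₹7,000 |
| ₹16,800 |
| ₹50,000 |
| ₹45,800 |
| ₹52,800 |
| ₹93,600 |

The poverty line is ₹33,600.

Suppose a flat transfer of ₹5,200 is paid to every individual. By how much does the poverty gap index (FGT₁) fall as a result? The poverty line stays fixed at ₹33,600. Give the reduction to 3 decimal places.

0.066

Before: below the line — ₹7,000, ₹13,400, ₹16,800; poverty gap index (FGT₁) = 0.27041.
After the ₹5,200 transfer: below the line — ₹12,200, ₹18,600, ₹22,000; poverty gap index (FGT₁) = 0.20408.
Reduction = 0.27041 − 0.20408 = 0.066.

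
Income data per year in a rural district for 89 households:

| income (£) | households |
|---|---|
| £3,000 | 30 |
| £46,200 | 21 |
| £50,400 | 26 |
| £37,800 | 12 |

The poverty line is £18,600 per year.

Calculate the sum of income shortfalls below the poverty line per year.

Poor units: 30×£3,000 (q = 30 of N = 89).
Individual gaps: 30×(18600−3000) = 468000.
Aggregate gap = £468,000.

£468,000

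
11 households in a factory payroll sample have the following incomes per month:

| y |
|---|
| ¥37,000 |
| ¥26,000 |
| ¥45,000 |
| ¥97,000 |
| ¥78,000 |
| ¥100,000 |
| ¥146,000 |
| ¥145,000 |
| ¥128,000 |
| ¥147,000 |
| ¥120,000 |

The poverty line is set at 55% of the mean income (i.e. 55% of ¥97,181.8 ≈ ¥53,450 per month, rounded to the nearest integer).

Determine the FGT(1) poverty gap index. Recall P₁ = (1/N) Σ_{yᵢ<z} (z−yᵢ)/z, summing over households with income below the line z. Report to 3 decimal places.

0.089

Poor units: ¥26,000, ¥37,000, ¥45,000 (q = 3 of N = 11).
Shortfall ratios: (53450−26000)/53450 = 0.5136; (53450−37000)/53450 = 0.3078; (53450−45000)/53450 = 0.1581.
Σ = 0.979420. Dividing by the full population N = 11 gives P₁ = 0.089.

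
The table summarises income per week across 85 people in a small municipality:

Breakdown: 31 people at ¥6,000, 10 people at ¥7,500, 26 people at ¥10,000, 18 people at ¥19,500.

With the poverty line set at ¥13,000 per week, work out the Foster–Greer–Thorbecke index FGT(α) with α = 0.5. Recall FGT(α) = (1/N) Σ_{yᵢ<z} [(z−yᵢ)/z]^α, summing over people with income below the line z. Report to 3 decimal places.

Poor units: 31×¥6,000, 10×¥7,500, 26×¥10,000 (q = 67 of N = 85).
Gap ratios (z−y)/z: (13000−6000)/13000 = 0.5385 (×31); (13000−7500)/13000 = 0.4231 (×10); (13000−10000)/13000 = 0.2308 (×26).
Raised to α = 0.5: 0.73380 (×31); 0.65044 (×10); 0.48038 (×26).
Sum = 41.742213; FGT(0.5) = 41.742213 / 85 = 0.491.

0.491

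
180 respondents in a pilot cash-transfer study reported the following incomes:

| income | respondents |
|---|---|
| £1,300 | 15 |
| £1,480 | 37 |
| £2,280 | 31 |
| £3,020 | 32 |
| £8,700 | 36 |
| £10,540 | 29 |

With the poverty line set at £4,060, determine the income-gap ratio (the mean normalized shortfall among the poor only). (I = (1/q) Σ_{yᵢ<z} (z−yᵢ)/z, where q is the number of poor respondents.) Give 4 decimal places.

0.4826

Below the line: 15×£1,300, 37×£1,480, 31×£2,280, 32×£3,020 (q = 115 of N = 180).
Shortfall ratios (z−y)/z: 0.6798 (×15), 0.6355 (×37), 0.4384 (×31), 0.2562 (×32); sum = 55.497537.
I averages over the q = 115 poor units only: 55.497537 / 115 = 0.4826.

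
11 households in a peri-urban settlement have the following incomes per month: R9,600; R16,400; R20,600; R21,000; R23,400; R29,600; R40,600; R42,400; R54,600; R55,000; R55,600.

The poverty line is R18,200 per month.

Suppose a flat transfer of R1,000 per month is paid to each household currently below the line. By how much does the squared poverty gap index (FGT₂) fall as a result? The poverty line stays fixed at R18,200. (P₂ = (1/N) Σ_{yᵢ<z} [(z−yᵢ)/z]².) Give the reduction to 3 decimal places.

Before: below the line — R9,600, R16,400; squared poverty gap index (FGT₂) = 0.02119.
After the R1,000 transfer: below the line — R10,600, R17,400; squared poverty gap index (FGT₂) = 0.01603.
Reduction = 0.02119 − 0.01603 = 0.005.

0.005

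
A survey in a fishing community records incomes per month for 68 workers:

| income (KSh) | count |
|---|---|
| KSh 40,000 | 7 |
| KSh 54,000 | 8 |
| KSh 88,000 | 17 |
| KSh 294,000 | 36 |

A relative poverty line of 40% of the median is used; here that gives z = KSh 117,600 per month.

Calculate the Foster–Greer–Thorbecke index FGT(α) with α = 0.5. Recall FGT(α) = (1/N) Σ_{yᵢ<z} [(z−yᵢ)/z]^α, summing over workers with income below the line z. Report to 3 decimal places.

Incomes under z: 7×KSh 40,000, 8×KSh 54,000, 17×KSh 88,000 (q = 32 of N = 68).
Shortfall ratios: (117600−40000)/117600 = 0.6599 (×7); (117600−54000)/117600 = 0.5408 (×8); (117600−88000)/117600 = 0.2517 (×17).
Raised to α = 0.5: 0.81232 (×7); 0.73540 (×8); 0.50170 (×17).
Sum = 20.098320; FGT(0.5) = 20.098320 / 68 = 0.296.

0.296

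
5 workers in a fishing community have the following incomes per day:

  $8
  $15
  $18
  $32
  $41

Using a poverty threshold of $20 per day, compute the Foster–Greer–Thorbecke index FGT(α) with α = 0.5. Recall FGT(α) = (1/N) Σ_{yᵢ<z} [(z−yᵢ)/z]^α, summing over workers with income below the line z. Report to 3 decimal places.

Incomes under z: $8, $15, $18 (q = 3 of N = 5).
Gap ratios (z−y)/z: (20−8)/20 = 0.6000; (20−15)/20 = 0.2500; (20−18)/20 = 0.1000.
Raised to α = 0.5: 0.77460; 0.50000; 0.31623.
Sum = 1.590824; FGT(0.5) = 1.590824 / 5 = 0.318.

0.318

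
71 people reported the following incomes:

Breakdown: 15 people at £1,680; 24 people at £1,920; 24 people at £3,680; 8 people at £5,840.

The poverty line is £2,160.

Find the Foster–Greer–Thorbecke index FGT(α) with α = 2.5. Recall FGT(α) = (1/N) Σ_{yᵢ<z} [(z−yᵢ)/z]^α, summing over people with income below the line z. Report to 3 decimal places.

Incomes under z: 15×£1,680, 24×£1,920 (q = 39 of N = 71).
Shortfall ratios: (2160−1680)/2160 = 0.2222 (×15); (2160−1920)/2160 = 0.1111 (×24).
Raised to α = 2.5: 0.02328 (×15); 0.00412 (×24).
Sum = 0.447954; FGT(2.5) = 0.447954 / 71 = 0.006.

0.006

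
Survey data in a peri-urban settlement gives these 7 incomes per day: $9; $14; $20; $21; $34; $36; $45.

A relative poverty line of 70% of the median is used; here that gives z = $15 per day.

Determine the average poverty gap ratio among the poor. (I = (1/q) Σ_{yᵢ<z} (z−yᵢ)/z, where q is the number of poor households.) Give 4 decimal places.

Below z: $9, $14 (q = 2 of N = 7).
Relative gaps: 0.4000, 0.0667; sum = 0.466667.
I averages over the q = 2 poor units only: 0.466667 / 2 = 0.2333.

0.2333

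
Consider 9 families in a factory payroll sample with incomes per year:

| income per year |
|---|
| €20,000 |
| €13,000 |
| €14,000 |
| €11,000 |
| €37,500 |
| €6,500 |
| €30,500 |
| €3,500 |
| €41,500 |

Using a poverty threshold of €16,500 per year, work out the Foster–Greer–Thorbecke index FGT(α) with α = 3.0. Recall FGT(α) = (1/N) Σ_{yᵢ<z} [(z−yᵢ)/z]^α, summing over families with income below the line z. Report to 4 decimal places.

Below the line: €3,500, €6,500, €11,000, €13,000, €14,000 (q = 5 of N = 9).
Shortfall ratios: (16500−3500)/16500 = 0.7879; (16500−6500)/16500 = 0.6061; (16500−11000)/16500 = 0.3333; (16500−13000)/16500 = 0.2121; (16500−14000)/16500 = 0.1515.
Raised to α = 3.0: 0.48908; 0.22261; 0.03704; 0.00954; 0.00348.
Sum = 0.761750; FGT(3.0) = 0.761750 / 9 = 0.0846.

0.0846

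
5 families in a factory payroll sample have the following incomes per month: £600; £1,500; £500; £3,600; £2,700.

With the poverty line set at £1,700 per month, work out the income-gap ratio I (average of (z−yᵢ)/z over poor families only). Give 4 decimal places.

Below the line: £500, £600, £1,500 (q = 3 of N = 5).
Shortfall ratios (z−y)/z: 0.7059, 0.6471, 0.1176; sum = 1.470588.
I averages over the q = 3 poor units only: 1.470588 / 3 = 0.4902.

0.4902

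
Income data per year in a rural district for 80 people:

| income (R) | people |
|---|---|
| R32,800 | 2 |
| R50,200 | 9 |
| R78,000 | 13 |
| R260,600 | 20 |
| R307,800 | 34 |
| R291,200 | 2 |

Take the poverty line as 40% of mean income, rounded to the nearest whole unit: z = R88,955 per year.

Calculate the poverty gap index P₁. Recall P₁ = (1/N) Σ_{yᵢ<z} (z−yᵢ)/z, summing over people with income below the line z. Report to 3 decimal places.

0.085

Below the line: 2×R32,800, 9×R50,200, 13×R78,000 (q = 24 of N = 80).
Shortfall ratios: (88955−32800)/88955 = 0.6313 (×2); (88955−50200)/88955 = 0.4357 (×9); (88955−78000)/88955 = 0.1232 (×13).
Σ = 6.784554. Dividing by the full population N = 80 gives P₁ = 0.085.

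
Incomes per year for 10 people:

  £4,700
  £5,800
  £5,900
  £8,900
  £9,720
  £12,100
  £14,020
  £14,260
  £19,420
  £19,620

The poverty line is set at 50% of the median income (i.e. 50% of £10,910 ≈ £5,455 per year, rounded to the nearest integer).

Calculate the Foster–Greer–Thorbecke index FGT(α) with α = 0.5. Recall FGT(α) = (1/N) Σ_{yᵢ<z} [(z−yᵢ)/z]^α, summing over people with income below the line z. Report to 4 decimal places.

0.0372

Incomes under z: £4,700 (q = 1 of N = 10).
Relative gaps: (5455−4700)/5455 = 0.1384.
Raised to α = 0.5: 0.37203.
Sum = 0.372028; FGT(0.5) = 0.372028 / 10 = 0.0372.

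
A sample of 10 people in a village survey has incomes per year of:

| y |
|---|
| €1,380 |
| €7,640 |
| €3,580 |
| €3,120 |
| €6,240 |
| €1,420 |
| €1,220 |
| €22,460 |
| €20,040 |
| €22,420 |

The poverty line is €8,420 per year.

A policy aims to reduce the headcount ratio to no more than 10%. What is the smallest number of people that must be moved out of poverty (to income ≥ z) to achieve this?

6

Currently q = 7 of N = 10 are below the line (H = 0.700).
A headcount ratio of at most 10% allows at most ⌊0.10 × 10⌋ = 1 poor people.
So at least 7 − 1 = 6 must be lifted.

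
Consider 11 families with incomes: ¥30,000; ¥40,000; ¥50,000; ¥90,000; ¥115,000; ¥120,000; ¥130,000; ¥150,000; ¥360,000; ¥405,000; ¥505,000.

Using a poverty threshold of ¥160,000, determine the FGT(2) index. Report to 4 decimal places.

0.1879

Poor units: ¥30,000, ¥40,000, ¥50,000, ¥90,000, ¥115,000, ¥120,000, ¥130,000, ¥150,000 (q = 8 of N = 11).
Relative gaps: (160000−30000)/160000 = 0.8125; (160000−40000)/160000 = 0.7500; (160000−50000)/160000 = 0.6875; (160000−90000)/160000 = 0.4375; (160000−115000)/160000 = 0.2812; (160000−120000)/160000 = 0.2500; (160000−130000)/160000 = 0.1875; (160000−150000)/160000 = 0.0625.
Squared: 0.6602; 0.5625; 0.4727; 0.1914; 0.0791; 0.0625; 0.0352; 0.0039.
Sum = 2.067383; P₂ = 2.067383 / 11 = 0.1879.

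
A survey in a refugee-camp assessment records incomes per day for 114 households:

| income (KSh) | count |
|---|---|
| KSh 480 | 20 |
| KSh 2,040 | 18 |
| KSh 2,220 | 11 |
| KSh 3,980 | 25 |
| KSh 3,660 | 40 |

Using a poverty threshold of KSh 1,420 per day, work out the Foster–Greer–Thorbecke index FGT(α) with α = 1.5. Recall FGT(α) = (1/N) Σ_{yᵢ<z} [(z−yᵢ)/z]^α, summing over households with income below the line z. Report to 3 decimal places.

0.094

Incomes under z: 20×KSh 480 (q = 20 of N = 114).
Shortfall ratios: (1420−480)/1420 = 0.6620 (×20).
Raised to α = 1.5: 0.53859 (×20).
Sum = 10.771824; FGT(1.5) = 10.771824 / 114 = 0.094.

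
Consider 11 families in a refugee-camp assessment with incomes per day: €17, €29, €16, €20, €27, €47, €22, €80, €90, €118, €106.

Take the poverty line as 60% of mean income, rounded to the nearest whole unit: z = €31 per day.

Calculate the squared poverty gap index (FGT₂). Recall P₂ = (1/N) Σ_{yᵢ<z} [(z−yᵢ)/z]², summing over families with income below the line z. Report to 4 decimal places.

Poor units: €16, €17, €20, €22, €27, €29 (q = 6 of N = 11).
Gap ratios (z−y)/z: (31−16)/31 = 0.4839; (31−17)/31 = 0.4516; (31−20)/31 = 0.3548; (31−22)/31 = 0.2903; (31−27)/31 = 0.1290; (31−29)/31 = 0.0645.
Squared: 0.2341; 0.2040; 0.1259; 0.0843; 0.0166; 0.0042.
Sum = 0.669095; P₂ = 0.669095 / 11 = 0.0608.

0.0608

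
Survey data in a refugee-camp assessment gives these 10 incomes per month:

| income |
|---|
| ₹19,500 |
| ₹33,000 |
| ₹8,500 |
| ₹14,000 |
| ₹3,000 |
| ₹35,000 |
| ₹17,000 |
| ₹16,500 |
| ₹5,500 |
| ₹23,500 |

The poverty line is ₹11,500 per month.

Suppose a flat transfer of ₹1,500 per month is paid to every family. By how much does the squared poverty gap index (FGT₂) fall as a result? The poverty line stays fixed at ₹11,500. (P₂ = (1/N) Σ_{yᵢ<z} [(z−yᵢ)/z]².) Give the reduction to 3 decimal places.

0.035

Before: below the line — ₹3,000, ₹5,500, ₹8,500; squared poverty gap index (FGT₂) = 0.08866.
After the ₹1,500 transfer: below the line — ₹4,500, ₹7,000, ₹10,000; squared poverty gap index (FGT₂) = 0.05406.
Reduction = 0.08866 − 0.05406 = 0.035.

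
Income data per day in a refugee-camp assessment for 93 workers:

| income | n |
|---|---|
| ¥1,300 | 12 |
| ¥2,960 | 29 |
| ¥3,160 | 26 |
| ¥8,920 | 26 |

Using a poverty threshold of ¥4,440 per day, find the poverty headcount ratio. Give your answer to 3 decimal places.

67 of the 93 workers have income below ¥4,440.
H = 67/93 = 0.720.

0.720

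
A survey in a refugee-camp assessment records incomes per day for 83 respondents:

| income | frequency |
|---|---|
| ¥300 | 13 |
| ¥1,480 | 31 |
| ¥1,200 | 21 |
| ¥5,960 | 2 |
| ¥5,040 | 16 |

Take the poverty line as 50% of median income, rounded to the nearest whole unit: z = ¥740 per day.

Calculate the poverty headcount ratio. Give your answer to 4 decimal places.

13 of the 83 respondents have income below ¥740.
H = 13/83 = 0.1566.

0.1566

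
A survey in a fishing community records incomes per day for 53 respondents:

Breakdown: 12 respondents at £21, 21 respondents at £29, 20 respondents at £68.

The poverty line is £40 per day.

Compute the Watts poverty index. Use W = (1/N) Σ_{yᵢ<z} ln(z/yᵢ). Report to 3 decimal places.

0.273

Below the line: 12×£21, 21×£29 (q = 33 of N = 53).
Log shortfalls: ln(40/21) = 0.6444 (×12); ln(40/29) = 0.3216 (×21).
W = 14.485540 / 53 = 0.273.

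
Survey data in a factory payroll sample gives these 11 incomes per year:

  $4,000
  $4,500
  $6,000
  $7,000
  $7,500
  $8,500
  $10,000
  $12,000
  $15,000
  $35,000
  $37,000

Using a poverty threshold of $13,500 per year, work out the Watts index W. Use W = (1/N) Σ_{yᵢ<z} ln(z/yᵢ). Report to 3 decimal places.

Below z: $4,000, $4,500, $6,000, $7,000, $7,500, $8,500, $10,000, $12,000 (q = 8 of N = 11).
Log gaps: ln(13500/4000) = 1.2164; ln(13500/4500) = 1.0986; ln(13500/6000) = 0.8109; ln(13500/7000) = 0.6568; ln(13500/7500) = 0.5878; ln(13500/8500) = 0.4626; ln(13500/10000) = 0.3001; ln(13500/12000) = 0.1178.
W = 5.251015 / 11 = 0.477.

0.477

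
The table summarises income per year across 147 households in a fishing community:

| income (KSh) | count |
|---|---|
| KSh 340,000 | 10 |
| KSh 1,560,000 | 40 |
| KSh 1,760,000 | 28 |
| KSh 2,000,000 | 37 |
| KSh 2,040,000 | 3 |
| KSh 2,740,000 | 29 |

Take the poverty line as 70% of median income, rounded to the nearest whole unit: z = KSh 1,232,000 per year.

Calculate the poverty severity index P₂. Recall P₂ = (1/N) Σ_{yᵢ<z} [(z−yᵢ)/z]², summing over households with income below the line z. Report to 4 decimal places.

0.0357

Below the line: 10×KSh 340,000 (q = 10 of N = 147).
Relative gaps: (1232000−340000)/1232000 = 0.7240 (×10).
Squared: 0.5242 (×10).
Sum = 5.242136; P₂ = 5.242136 / 147 = 0.0357.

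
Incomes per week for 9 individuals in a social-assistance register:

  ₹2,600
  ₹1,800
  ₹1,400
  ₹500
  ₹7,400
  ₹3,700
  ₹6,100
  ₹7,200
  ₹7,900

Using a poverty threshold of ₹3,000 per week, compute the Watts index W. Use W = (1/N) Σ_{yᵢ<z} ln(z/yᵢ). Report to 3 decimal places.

0.356

Below z: ₹500, ₹1,400, ₹1,800, ₹2,600 (q = 4 of N = 9).
ln(z/y) terms: ln(3000/500) = 1.7918; ln(3000/1400) = 0.7621; ln(3000/1800) = 0.5108; ln(3000/2600) = 0.1431.
W = 3.207826 / 9 = 0.356.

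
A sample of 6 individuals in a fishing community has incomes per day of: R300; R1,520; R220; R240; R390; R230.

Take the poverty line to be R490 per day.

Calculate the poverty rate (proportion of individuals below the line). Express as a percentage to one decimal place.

83.3%

5 of the 6 individuals have income below R490.
H = 5/6 = 83.3%.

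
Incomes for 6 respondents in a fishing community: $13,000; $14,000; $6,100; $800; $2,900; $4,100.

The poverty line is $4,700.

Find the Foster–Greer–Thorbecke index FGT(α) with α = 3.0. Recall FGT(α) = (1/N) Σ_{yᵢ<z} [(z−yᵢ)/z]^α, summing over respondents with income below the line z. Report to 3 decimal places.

0.105

Incomes under z: $800, $2,900, $4,100 (q = 3 of N = 6).
Relative gaps: (4700−800)/4700 = 0.8298; (4700−2900)/4700 = 0.3830; (4700−4100)/4700 = 0.1277.
Raised to α = 3.0: 0.57135; 0.05617; 0.00208.
Sum = 0.629600; FGT(3.0) = 0.629600 / 6 = 0.105.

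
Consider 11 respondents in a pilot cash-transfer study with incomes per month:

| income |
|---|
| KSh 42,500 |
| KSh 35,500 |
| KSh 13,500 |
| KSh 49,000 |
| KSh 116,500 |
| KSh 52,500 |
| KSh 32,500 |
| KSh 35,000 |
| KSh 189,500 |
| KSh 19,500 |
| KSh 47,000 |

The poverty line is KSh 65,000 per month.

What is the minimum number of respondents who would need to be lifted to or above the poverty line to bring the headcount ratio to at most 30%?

Currently q = 9 of N = 11 are below the line (H = 0.818).
A headcount ratio of at most 30% allows at most ⌊0.30 × 11⌋ = 3 poor respondents.
So at least 9 − 3 = 6 must be lifted.

6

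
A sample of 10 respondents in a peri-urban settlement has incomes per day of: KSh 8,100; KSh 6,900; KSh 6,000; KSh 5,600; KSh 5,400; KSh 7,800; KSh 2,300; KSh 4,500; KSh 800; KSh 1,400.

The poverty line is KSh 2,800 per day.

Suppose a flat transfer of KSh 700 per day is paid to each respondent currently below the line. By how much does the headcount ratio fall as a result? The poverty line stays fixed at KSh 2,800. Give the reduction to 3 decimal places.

0.100

Before: below the line — KSh 800, KSh 1,400, KSh 2,300; headcount ratio = 0.30000.
After the KSh 700 transfer: below the line — KSh 1,500, KSh 2,100; headcount ratio = 0.20000.
Reduction = 0.30000 − 0.20000 = 0.100.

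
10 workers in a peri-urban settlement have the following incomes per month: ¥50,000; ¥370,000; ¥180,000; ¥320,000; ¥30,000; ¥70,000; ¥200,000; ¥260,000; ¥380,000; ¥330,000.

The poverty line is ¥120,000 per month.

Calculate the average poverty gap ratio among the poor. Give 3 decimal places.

Below z: ¥30,000, ¥50,000, ¥70,000 (q = 3 of N = 10).
Shortfall ratios (z−y)/z: 0.7500, 0.5833, 0.4167; sum = 1.750000.
The income-gap ratio divides by q (the poor only): 1.750000 / 3 = 0.583.

0.583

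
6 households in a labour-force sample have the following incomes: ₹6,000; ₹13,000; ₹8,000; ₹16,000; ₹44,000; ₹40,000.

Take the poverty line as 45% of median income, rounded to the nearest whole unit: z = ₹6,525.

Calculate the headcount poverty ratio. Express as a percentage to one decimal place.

16.7%

1 of the 6 households have income below ₹6,525.
H = 1/6 = 16.7%.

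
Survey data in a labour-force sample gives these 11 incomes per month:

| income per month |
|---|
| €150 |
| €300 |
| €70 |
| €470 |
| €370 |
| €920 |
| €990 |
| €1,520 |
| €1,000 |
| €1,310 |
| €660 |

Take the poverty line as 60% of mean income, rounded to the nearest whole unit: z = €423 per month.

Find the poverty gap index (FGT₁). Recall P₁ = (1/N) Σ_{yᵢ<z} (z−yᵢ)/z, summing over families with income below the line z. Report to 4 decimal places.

Below the line: €70, €150, €300, €370 (q = 4 of N = 11).
Gap ratios (z−y)/z: (423−70)/423 = 0.8345; (423−150)/423 = 0.6454; (423−300)/423 = 0.2908; (423−370)/423 = 0.1253.
Sum of shortfalls = 1.895981; P₁ averages over all N: 1.895981 / 11 = 0.1724.

0.1724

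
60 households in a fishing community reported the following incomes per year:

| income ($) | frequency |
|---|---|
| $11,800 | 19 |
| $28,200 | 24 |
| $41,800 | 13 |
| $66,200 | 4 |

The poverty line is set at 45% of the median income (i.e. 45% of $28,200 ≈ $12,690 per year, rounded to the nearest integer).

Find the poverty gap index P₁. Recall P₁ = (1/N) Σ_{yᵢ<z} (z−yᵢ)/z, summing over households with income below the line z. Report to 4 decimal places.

0.0222

Below the line: 19×$11,800 (q = 19 of N = 60).
Gap ratios (z−y)/z: (12690−11800)/12690 = 0.0701 (×19).
Σ = 1.332545. Dividing by the full population N = 60 gives P₁ = 0.0222.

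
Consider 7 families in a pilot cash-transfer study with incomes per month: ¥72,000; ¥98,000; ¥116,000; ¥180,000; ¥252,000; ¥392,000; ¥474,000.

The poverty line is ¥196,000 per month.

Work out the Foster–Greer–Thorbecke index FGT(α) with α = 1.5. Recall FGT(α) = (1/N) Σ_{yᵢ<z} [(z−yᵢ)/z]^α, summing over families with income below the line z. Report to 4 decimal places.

0.1630

Below z: ¥72,000, ¥98,000, ¥116,000, ¥180,000 (q = 4 of N = 7).
Shortfall ratios: (196000−72000)/196000 = 0.6327; (196000−98000)/196000 = 0.5000; (196000−116000)/196000 = 0.4082; (196000−180000)/196000 = 0.0816.
Raised to α = 1.5: 0.50321; 0.35355; 0.26077; 0.02332.
Sum = 1.140852; FGT(1.5) = 1.140852 / 7 = 0.1630.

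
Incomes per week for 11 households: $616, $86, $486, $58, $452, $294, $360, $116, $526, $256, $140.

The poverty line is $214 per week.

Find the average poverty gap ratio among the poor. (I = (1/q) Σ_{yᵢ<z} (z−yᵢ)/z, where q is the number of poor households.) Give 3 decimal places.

0.533

Below z: $58, $86, $116, $140 (q = 4 of N = 11).
Shortfall ratios (z−y)/z: 0.7290, 0.5981, 0.4579, 0.3458; sum = 2.130841.
The income-gap ratio divides by q (the poor only): 2.130841 / 4 = 0.533.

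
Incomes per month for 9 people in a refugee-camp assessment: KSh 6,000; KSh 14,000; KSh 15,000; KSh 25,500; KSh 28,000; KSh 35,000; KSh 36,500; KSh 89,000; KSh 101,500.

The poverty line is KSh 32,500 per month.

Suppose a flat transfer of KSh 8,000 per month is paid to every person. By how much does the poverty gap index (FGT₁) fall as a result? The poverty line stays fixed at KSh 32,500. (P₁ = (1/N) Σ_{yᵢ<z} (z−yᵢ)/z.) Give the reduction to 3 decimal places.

0.121

Before: below the line — KSh 6,000, KSh 14,000, KSh 15,000, KSh 25,500, KSh 28,000; poverty gap index (FGT₁) = 0.25299.
After the KSh 8,000 transfer: below the line — KSh 14,000, KSh 22,000, KSh 23,000; poverty gap index (FGT₁) = 0.13162.
Reduction = 0.25299 − 0.13162 = 0.121.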